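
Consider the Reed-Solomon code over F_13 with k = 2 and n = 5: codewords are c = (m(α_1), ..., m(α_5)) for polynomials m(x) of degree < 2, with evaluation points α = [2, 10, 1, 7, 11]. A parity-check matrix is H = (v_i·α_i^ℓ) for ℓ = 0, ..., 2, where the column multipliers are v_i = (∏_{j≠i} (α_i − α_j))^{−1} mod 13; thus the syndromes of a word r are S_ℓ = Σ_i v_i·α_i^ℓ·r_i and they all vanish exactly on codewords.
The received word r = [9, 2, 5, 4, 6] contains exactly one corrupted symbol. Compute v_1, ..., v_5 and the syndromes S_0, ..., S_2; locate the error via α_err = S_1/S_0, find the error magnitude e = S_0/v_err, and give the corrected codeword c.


S = (3, 8, 4), error at position 4, error magnitude e = 1, c = [9, 2, 5, 3, 6].

Step 1: column multipliers v_i = (∏_{j≠i}(α_i − α_j))^{−1} mod 13.
  i = 1 (α = 2): (2−10)(2−1)(2−7)(2−11) = (−8)·1·(−5)·(−9) = −360 ≡ 4, so v_1 = 4^{−1} = 10 (mod 13).
  i = 2 (α = 10): (10−2)(10−1)(10−7)(10−11) = 8·9·3·(−1) = −216 ≡ 5, so v_2 = 5^{−1} = 8 (mod 13).
  i = 3 (α = 1): (1−2)(1−10)(1−7)(1−11) = (−1)·(−9)·(−6)·(−10) = 540 ≡ 7, so v_3 = 7^{−1} = 2 (mod 13).
  i = 4 (α = 7): (7−2)(7−10)(7−1)(7−11) = 5·(−3)·6·(−4) = 360 ≡ 9, so v_4 = 9^{−1} = 3 (mod 13).
  i = 5 (α = 11): (11−2)(11−10)(11−1)(11−7) = 9·1·10·4 = 360 ≡ 9, so v_5 = 9^{−1} = 3 (mod 13).
  v = [10, 8, 2, 3, 3].
Step 2: syndromes of r = [9, 2, 5, 4, 6] (all sums mod 13).
  S_0 = Σ v_i r_i = 10·9 + 8·2 + 2·5 + 3·4 + 3·6 = 146 ≡ 3.
  S_1 = Σ v_i α_i r_i = 10·2·9 + 8·10·2 + 2·1·5 + 3·7·4 + 3·11·6 = 632 ≡ 8.
  α_i^2 mod 13 = [4, 9, 1, 10, 4].
  S_2 = Σ v_i α_i^2 r_i = 10·4·9 + 8·9·2 + 2·1·5 + 3·10·4 + 3·4·6 = 706 ≡ 4.
  S = (3, 8, 4) ≠ 0, so r is not a codeword (an error is present).
Step 3: locate the error. For a single error e at position i, S_ℓ = v_i·e·α_i^ℓ, so α_err = S_1/S_0.
  S_0^{−1} = 3^{−1} = 9 (mod 13), so α_err = 8·9 = 72 ≡ 7 = α_4. Error position i = 4.
  Consistency check: S_2/S_1 = 4·5 = 20 ≡ 7 = α_err ✓ (single-error assumption holds).
Step 4: error magnitude e = S_0/v_4 = S_0·∏_{j≠4}(α_4 − α_j) = 3·9 = 27 ≡ 1 (mod 13).
Step 5: correct position 4: c_4 = r_4 − e = 4 − 1 ≡ 3 (mod 13). Hence c = [9, 2, 5, 3, 6].
  Check: interpolating c through the α_i gives m(x) = 1 + 4·x (degree < 2) with m(α_i) = c_i for every i, so c is indeed a codeword.


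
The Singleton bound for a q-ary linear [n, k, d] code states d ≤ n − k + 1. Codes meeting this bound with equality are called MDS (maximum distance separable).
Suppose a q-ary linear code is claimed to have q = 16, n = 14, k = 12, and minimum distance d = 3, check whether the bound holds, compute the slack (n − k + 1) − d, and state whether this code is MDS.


Singleton RHS = n − k + 1 = 3, slack = 0, bound satisfied, MDS.

Singleton bound: d ≤ n − k + 1.
Here n = 14, k = 12, so n − k + 1 = 3.
Given d = 3, check d ≤ 3: YES.
Slack = (n − k + 1) − d = 0.
The code is MDS (slack = 0).
Description: the claimed parameters are [14, 12, 3]_16; such a code would be MDS (meets Singleton bound).


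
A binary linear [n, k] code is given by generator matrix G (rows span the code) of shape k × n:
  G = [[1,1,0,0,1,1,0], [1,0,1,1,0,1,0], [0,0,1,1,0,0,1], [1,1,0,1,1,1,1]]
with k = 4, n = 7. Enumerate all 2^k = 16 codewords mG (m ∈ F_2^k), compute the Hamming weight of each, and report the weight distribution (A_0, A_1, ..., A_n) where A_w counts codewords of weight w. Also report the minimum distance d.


Weight distribution: A_0 = 1, A_1 = 1, A_2 = 1, A_3 = 5, A_4 = 5, A_5 = 1, A_6 = 1, A_7 = 1. Minimum distance d = 1.

Enumerate all 2^4 = 16 messages m ∈ F_2^4.
For each, compute codeword c = mG in F_2^7, then tally its weight.
  m = 0000 → c = 0000000, weight = 0.
  m = 1000 → c = 1100110, weight = 4.
  m = 0100 → c = 1011010, weight = 4.
  m = 1100 → c = 0111100, weight = 4.
  m = 0010 → c = 0011001, weight = 3.
  m = 1010 → c = 1111111, weight = 7.
  m = 0110 → c = 1000011, weight = 3.
  m = 1110 → c = 0100101, weight = 3.
  m = 0001 → c = 1101111, weight = 6.
  m = 1001 → c = 0001001, weight = 2.
  m = 0101 → c = 0110101, weight = 4.
  m = 1101 → c = 1010011, weight = 4.
  m = 0011 → c = 1110110, weight = 5.
  m = 1011 → c = 0010000, weight = 1.
  m = 0111 → c = 0101100, weight = 3.
  m = 1111 → c = 1001010, weight = 3.
Tally weights:
  weight 0: 1 codewords.
  weight 1: 1 codewords.
  weight 2: 1 codewords.
  weight 3: 5 codewords.
  weight 4: 5 codewords.
  weight 5: 1 codewords.
  weight 6: 1 codewords.
  weight 7: 1 codewords.
Minimum distance d = smallest w > 0 with A_w > 0 = 1.
Sanity: Σ A_w = 16 = 2^4 = 16 ✓.


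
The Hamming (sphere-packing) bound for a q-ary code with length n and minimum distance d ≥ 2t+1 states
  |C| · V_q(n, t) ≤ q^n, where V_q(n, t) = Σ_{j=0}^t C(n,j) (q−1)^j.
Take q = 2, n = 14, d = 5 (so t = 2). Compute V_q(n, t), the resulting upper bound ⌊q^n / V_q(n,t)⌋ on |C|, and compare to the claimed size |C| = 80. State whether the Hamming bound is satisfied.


V_q(n, t) = 106, q^n = 16384, Hamming bound = 154, |C| = 80 ≤ bound (satisfied).

Step 1: Compute V_q(n, t) = Σ_{j=0}^2 C(n, j) (q−1)^j.
  j = 0: C(14,0)·(1)^0 = 1·1 = 1.
  j = 1: C(14,1)·(1)^1 = 14·1 = 14.
  j = 2: C(14,2)·(1)^2 = 91·1 = 91.
  V_q(n, t) = 1 + 14 + 91 = 106.
Step 2: q^n = 2^14 = 16384.
Step 3: Hamming bound ⌊q^n / V_q(n,t)⌋ = ⌊16384/106⌋ = 154.
Step 4: Compare |C| = 80 to 154: satisfied.
The claimed |C| lies below the Hamming bound.


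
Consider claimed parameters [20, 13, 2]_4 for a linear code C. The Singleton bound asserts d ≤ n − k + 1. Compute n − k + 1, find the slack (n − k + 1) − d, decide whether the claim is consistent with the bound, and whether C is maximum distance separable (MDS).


Singleton RHS = n − k + 1 = 8, slack = 6, bound satisfied, not MDS.

Singleton bound: d ≤ n − k + 1.
Here n = 20, k = 13, so n − k + 1 = 8.
Given d = 2, check d ≤ 8: YES.
Slack = (n − k + 1) − d = 6.
The code is NOT MDS (slack = 6 > 0).
Description: the claimed parameters are [20, 13, 2]_4; such a code would be non-MDS.


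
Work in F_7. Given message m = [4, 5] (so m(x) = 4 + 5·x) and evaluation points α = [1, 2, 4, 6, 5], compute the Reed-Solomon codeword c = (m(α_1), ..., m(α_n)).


c = [2, 0, 3, 6, 1]

Message polynomial: m(x) = 4 + 5·x (mod 7).
For each evaluation point α_i, compute m(α_i) mod 7:
  α_1 = 1: Horner steps 5 → 2, so m(1) = 2.
  α_2 = 2: Horner steps 5 → 0, so m(2) = 0.
  α_3 = 4: Horner steps 5 → 3, so m(4) = 3.
  α_4 = 6: Horner steps 5 → 6, so m(6) = 6.
  α_5 = 5: Horner steps 5 → 1, so m(5) = 1.
Codeword c = [2, 0, 3, 6, 1] ∈ F_7^5.


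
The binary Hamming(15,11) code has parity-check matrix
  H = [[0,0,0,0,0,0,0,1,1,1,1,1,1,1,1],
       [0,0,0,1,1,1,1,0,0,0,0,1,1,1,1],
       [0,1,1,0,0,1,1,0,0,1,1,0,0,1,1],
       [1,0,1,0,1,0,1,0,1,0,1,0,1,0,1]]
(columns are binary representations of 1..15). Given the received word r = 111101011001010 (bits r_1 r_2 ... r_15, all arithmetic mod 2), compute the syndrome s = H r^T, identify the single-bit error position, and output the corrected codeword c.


s = (0, 0, 0, 1)^T, error position = 1, corrected codeword c = 011101011001010

Compute s = H r^T mod 2 one row at a time:
  s_1 = 1 + 1 + 0 + 0 + 1 + 0 + 1 + 0 = 4 ≡ 0 (mod 2).
  s_2 = 1 + 0 + 1 + 0 + 1 + 0 + 1 + 0 = 4 ≡ 0 (mod 2).
  s_3 = 1 + 1 + 1 + 0 + 0 + 0 + 1 + 0 = 4 ≡ 0 (mod 2).
  s_4 = 1 + 1 + 0 + 0 + 1 + 0 + 0 + 0 = 3 ≡ 1 (mod 2).
s = (0, 0, 0, 1)^T — this equals column 1 of H (binary 0001), so error is at position 1.
Correct: flip bit 1 of r = 111101011001010 to get c = 011101011001010.


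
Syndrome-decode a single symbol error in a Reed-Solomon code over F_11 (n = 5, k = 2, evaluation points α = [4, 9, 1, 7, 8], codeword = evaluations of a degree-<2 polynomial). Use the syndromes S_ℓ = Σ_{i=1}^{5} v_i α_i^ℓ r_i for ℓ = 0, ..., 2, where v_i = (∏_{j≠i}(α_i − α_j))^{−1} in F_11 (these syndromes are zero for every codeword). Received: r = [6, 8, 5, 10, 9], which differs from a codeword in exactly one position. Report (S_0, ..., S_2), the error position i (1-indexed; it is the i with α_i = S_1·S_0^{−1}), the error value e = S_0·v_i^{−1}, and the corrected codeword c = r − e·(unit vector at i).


S = (10, 7, 6), error at position 1, error magnitude e = 4, c = [2, 8, 5, 10, 9].

Step 1: column multipliers v_i = (∏_{j≠i}(α_i − α_j))^{−1} mod 11.
  i = 1 (α = 4): (4−9)(4−1)(4−7)(4−8) = (−5)·3·(−3)·(−4) = −180 ≡ 7, so v_1 = 7^{−1} = 8 (mod 11).
  i = 2 (α = 9): (9−4)(9−1)(9−7)(9−8) = 5·8·2·1 = 80 ≡ 3, so v_2 = 3^{−1} = 4 (mod 11).
  i = 3 (α = 1): (1−4)(1−9)(1−7)(1−8) = (−3)·(−8)·(−6)·(−7) = 1008 ≡ 7, so v_3 = 7^{−1} = 8 (mod 11).
  i = 4 (α = 7): (7−4)(7−9)(7−1)(7−8) = 3·(−2)·6·(−1) = 36 ≡ 3, so v_4 = 3^{−1} = 4 (mod 11).
  i = 5 (α = 8): (8−4)(8−9)(8−1)(8−7) = 4·(−1)·7·1 = −28 ≡ 5, so v_5 = 5^{−1} = 9 (mod 11).
  v = [8, 4, 8, 4, 9].
Step 2: syndromes of r = [6, 8, 5, 10, 9] (all sums mod 11).
  S_0 = Σ v_i r_i = 8·6 + 4·8 + 8·5 + 4·10 + 9·9 = 241 ≡ 10.
  S_1 = Σ v_i α_i r_i = 8·4·6 + 4·9·8 + 8·1·5 + 4·7·10 + 9·8·9 = 1448 ≡ 7.
  α_i^2 mod 11 = [5, 4, 1, 5, 9].
  S_2 = Σ v_i α_i^2 r_i = 8·5·6 + 4·4·8 + 8·1·5 + 4·5·10 + 9·9·9 = 1337 ≡ 6.
  S = (10, 7, 6) ≠ 0, so r is not a codeword (an error is present).
Step 3: locate the error. For a single error e at position i, S_ℓ = v_i·e·α_i^ℓ, so α_err = S_1/S_0.
  S_0^{−1} = 10^{−1} = 10 (mod 11), so α_err = 7·10 = 70 ≡ 4 = α_1. Error position i = 1.
  Consistency check: S_2/S_1 = 6·8 = 48 ≡ 4 = α_err ✓ (single-error assumption holds).
Step 4: error magnitude e = S_0/v_1 = S_0·∏_{j≠1}(α_1 − α_j) = 10·7 = 70 ≡ 4 (mod 11).
Step 5: correct position 1: c_1 = r_1 − e = 6 − 4 ≡ 2 (mod 11). Hence c = [2, 8, 5, 10, 9].
  Check: interpolating c through the α_i gives m(x) = 6 + 10·x (degree < 2) with m(α_i) = c_i for every i, so c is indeed a codeword.


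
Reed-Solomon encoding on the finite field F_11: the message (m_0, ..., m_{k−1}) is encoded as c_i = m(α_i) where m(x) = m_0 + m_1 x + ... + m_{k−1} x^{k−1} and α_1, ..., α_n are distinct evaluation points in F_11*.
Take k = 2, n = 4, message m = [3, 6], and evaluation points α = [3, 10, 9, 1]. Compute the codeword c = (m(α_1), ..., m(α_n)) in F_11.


c = [10, 8, 2, 9]

Message polynomial: m(x) = 3 + 6·x (mod 11).
For each evaluation point α_i, compute m(α_i) mod 11:
  α_1 = 3: Horner steps 6 → 10, so m(3) = 10.
  α_2 = 10: Horner steps 6 → 8, so m(10) = 8.
  α_3 = 9: Horner steps 6 → 2, so m(9) = 2.
  α_4 = 1: Horner steps 6 → 9, so m(1) = 9.
Codeword c = [10, 8, 2, 9] ∈ F_11^4.


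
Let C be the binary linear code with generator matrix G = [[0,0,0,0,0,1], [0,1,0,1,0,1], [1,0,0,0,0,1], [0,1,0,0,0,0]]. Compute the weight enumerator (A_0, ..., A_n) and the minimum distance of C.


Weight distribution: A_0 = 1, A_1 = 4, A_2 = 6, A_3 = 4, A_4 = 1. Minimum distance d = 1.

Enumerate all 2^4 = 16 messages m ∈ F_2^4.
For each, compute codeword c = mG in F_2^6, then tally its weight.
  m = 0000 → c = 000000, weight = 0.
  m = 1000 → c = 000001, weight = 1.
  m = 0100 → c = 010101, weight = 3.
  m = 1100 → c = 010100, weight = 2.
  m = 0010 → c = 100001, weight = 2.
  m = 1010 → c = 100000, weight = 1.
  m = 0110 → c = 110100, weight = 3.
  m = 1110 → c = 110101, weight = 4.
  m = 0001 → c = 010000, weight = 1.
  m = 1001 → c = 010001, weight = 2.
  m = 0101 → c = 000101, weight = 2.
  m = 1101 → c = 000100, weight = 1.
  m = 0011 → c = 110001, weight = 3.
  m = 1011 → c = 110000, weight = 2.
  m = 0111 → c = 100100, weight = 2.
  m = 1111 → c = 100101, weight = 3.
Tally weights:
  weight 0: 1 codewords.
  weight 1: 4 codewords.
  weight 2: 6 codewords.
  weight 3: 4 codewords.
  weight 4: 1 codewords.
Minimum distance d = smallest w > 0 with A_w > 0 = 1.
Sanity: Σ A_w = 16 = 2^4 = 16 ✓.


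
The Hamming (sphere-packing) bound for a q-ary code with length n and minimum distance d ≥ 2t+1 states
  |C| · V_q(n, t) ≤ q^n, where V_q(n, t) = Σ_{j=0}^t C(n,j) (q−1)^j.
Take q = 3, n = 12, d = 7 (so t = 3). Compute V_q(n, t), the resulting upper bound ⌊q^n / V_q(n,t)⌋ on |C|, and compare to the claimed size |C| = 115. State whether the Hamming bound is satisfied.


V_q(n, t) = 2049, q^n = 531441, Hamming bound = 259, |C| = 115 ≤ bound (satisfied).

Step 1: Compute V_q(n, t) = Σ_{j=0}^3 C(n, j) (q−1)^j.
  j = 0: C(12,0)·(2)^0 = 1·1 = 1.
  j = 1: C(12,1)·(2)^1 = 12·2 = 24.
  j = 2: C(12,2)·(2)^2 = 66·4 = 264.
  j = 3: C(12,3)·(2)^3 = 220·8 = 1760.
  V_q(n, t) = 1 + 24 + 264 + 1760 = 2049.
Step 2: q^n = 3^12 = 531441.
Step 3: Hamming bound ⌊q^n / V_q(n,t)⌋ = ⌊531441/2049⌋ = 259.
Step 4: Compare |C| = 115 to 259: satisfied.
The claimed |C| lies below the Hamming bound.


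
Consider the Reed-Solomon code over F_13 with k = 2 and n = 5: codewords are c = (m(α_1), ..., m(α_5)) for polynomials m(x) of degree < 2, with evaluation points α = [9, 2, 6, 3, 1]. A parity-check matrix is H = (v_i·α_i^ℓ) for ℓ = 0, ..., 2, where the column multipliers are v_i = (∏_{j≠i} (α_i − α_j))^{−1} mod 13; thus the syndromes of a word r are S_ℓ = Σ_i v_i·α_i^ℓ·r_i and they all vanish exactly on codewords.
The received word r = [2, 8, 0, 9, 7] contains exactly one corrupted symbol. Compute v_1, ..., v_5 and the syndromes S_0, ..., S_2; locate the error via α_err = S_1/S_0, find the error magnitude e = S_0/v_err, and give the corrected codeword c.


S = (7, 3, 5), error at position 3, error magnitude e = 1, c = [2, 8, 12, 9, 7].

Step 1: column multipliers v_i = (∏_{j≠i}(α_i − α_j))^{−1} mod 13.
  i = 1 (α = 9): (9−2)(9−6)(9−3)(9−1) = 7·3·6·8 = 1008 ≡ 7, so v_1 = 7^{−1} = 2 (mod 13).
  i = 2 (α = 2): (2−9)(2−6)(2−3)(2−1) = (−7)·(−4)·(−1)·1 = −28 ≡ 11, so v_2 = 11^{−1} = 6 (mod 13).
  i = 3 (α = 6): (6−9)(6−2)(6−3)(6−1) = (−3)·4·3·5 = −180 ≡ 2, so v_3 = 2^{−1} = 7 (mod 13).
  i = 4 (α = 3): (3−9)(3−2)(3−6)(3−1) = (−6)·1·(−3)·2 = 36 ≡ 10, so v_4 = 10^{−1} = 4 (mod 13).
  i = 5 (α = 1): (1−9)(1−2)(1−6)(1−3) = (−8)·(−1)·(−5)·(−2) = 80 ≡ 2, so v_5 = 2^{−1} = 7 (mod 13).
  v = [2, 6, 7, 4, 7].
Step 2: syndromes of r = [2, 8, 0, 9, 7] (all sums mod 13).
  S_0 = Σ v_i r_i = 2·2 + 6·8 + 7·0 + 4·9 + 7·7 = 137 ≡ 7.
  S_1 = Σ v_i α_i r_i = 2·9·2 + 6·2·8 + 7·6·0 + 4·3·9 + 7·1·7 = 289 ≡ 3.
  α_i^2 mod 13 = [3, 4, 10, 9, 1].
  S_2 = Σ v_i α_i^2 r_i = 2·3·2 + 6·4·8 + 7·10·0 + 4·9·9 + 7·1·7 = 577 ≡ 5.
  S = (7, 3, 5) ≠ 0, so r is not a codeword (an error is present).
Step 3: locate the error. For a single error e at position i, S_ℓ = v_i·e·α_i^ℓ, so α_err = S_1/S_0.
  S_0^{−1} = 7^{−1} = 2 (mod 13), so α_err = 3·2 = 6 ≡ 6 = α_3. Error position i = 3.
  Consistency check: S_2/S_1 = 5·9 = 45 ≡ 6 = α_err ✓ (single-error assumption holds).
Step 4: error magnitude e = S_0/v_3 = S_0·∏_{j≠3}(α_3 − α_j) = 7·2 = 14 ≡ 1 (mod 13).
Step 5: correct position 3: c_3 = r_3 − e = 0 − 1 ≡ 12 (mod 13). Hence c = [2, 8, 12, 9, 7].
  Check: interpolating c through the α_i gives m(x) = 6 + 1·x (degree < 2) with m(α_i) = c_i for every i, so c is indeed a codeword.


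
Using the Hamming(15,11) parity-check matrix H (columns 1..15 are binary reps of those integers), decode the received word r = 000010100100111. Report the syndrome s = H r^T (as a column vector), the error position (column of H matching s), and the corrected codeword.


s = (0, 1, 0, 0)^T, error position = 4, corrected codeword c = 000110100100111

Compute s = H r^T mod 2 one row at a time:
  s_1 = 0 + 0 + 1 + 0 + 0 + 1 + 1 + 1 = 4 ≡ 0 (mod 2).
  s_2 = 0 + 1 + 0 + 1 + 0 + 1 + 1 + 1 = 5 ≡ 1 (mod 2).
  s_3 = 0 + 0 + 0 + 1 + 1 + 0 + 1 + 1 = 4 ≡ 0 (mod 2).
  s_4 = 0 + 0 + 1 + 1 + 0 + 0 + 1 + 1 = 4 ≡ 0 (mod 2).
s = (0, 1, 0, 0)^T — this equals column 4 of H (binary 0100), so error is at position 4.
Correct: flip bit 4 of r = 000010100100111 to get c = 000110100100111.


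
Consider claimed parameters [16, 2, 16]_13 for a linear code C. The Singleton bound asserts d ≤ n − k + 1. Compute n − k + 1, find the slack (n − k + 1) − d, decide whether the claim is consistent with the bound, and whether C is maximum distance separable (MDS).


Singleton RHS = n − k + 1 = 15, slack = -1, bound violated (no such code; not MDS).

Singleton bound: d ≤ n − k + 1.
Here n = 16, k = 2, so n − k + 1 = 15.
Given d = 16, check d ≤ 15: NO.
Slack = (n − k + 1) − d = -1.
The slack is negative: d = 16 exceeds n − k + 1 = 15 by 1, so the Singleton bound is violated and no linear [16, 2, 16]_13 code can exist. In particular it is not MDS (MDS requires d = n − k + 1 exactly).
Description: the claimed parameters are [16, 2, 16]_13; such a code would be impossible (violates the Singleton bound).


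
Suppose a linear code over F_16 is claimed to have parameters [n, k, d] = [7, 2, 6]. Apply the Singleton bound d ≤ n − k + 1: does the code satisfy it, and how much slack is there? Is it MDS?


Singleton RHS = n − k + 1 = 6, slack = 0, bound satisfied, MDS.

Singleton bound: d ≤ n − k + 1.
Here n = 7, k = 2, so n − k + 1 = 6.
Given d = 6, check d ≤ 6: YES.
Slack = (n − k + 1) − d = 0.
The code is MDS (slack = 0).
Description: the claimed parameters are [7, 2, 6]_16; such a code would be MDS (meets Singleton bound).


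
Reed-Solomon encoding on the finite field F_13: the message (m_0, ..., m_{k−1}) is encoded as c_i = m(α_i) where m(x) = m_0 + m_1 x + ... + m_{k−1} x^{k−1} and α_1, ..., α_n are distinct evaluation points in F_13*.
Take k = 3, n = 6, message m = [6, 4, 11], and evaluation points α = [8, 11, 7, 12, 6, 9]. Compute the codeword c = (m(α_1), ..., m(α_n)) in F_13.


c = [1, 3, 1, 0, 10, 10]

Message polynomial: m(x) = 6 + 4·x + 11·x^2 (mod 13).
For each evaluation point α_i, compute m(α_i) mod 13:
  α_1 = 8: Horner steps 11 → 1 → 1, so m(8) = 1.
  α_2 = 11: Horner steps 11 → 8 → 3, so m(11) = 3.
  α_3 = 7: Horner steps 11 → 3 → 1, so m(7) = 1.
  α_4 = 12: Horner steps 11 → 6 → 0, so m(12) = 0.
  α_5 = 6: Horner steps 11 → 5 → 10, so m(6) = 10.
  α_6 = 9: Horner steps 11 → 12 → 10, so m(9) = 10.
Codeword c = [1, 3, 1, 0, 10, 10] ∈ F_13^6.


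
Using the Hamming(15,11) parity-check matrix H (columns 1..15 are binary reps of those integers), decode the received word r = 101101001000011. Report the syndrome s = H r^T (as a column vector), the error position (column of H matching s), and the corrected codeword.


s = (1, 0, 0, 0)^T, error position = 8, corrected codeword c = 101101011000011

Compute s = H r^T mod 2 one row at a time:
  s_1 = 0 + 1 + 0 + 0 + 0 + 0 + 1 + 1 = 3 ≡ 1 (mod 2).
  s_2 = 1 + 0 + 1 + 0 + 0 + 0 + 1 + 1 = 4 ≡ 0 (mod 2).
  s_3 = 0 + 1 + 1 + 0 + 0 + 0 + 1 + 1 = 4 ≡ 0 (mod 2).
  s_4 = 1 + 1 + 0 + 0 + 1 + 0 + 0 + 1 = 4 ≡ 0 (mod 2).
s = (1, 0, 0, 0)^T — this equals column 8 of H (binary 1000), so error is at position 8.
Correct: flip bit 8 of r = 101101001000011 to get c = 101101011000011.


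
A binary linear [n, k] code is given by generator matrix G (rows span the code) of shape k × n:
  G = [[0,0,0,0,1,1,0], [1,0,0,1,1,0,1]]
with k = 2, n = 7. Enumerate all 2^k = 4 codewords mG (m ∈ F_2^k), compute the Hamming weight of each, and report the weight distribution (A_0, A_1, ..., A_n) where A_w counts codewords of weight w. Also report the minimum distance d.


Weight distribution: A_0 = 1, A_2 = 1, A_4 = 2. Minimum distance d = 2.

Enumerate all 2^2 = 4 messages m ∈ F_2^2.
For each, compute codeword c = mG in F_2^7, then tally its weight.
  m = 00 → c = 0000000, weight = 0.
  m = 10 → c = 0000110, weight = 2.
  m = 01 → c = 1001101, weight = 4.
  m = 11 → c = 1001011, weight = 4.
Tally weights:
  weight 0: 1 codewords.
  weight 2: 1 codewords.
  weight 4: 2 codewords.
Minimum distance d = smallest w > 0 with A_w > 0 = 2.
Sanity: Σ A_w = 4 = 2^2 = 4 ✓.


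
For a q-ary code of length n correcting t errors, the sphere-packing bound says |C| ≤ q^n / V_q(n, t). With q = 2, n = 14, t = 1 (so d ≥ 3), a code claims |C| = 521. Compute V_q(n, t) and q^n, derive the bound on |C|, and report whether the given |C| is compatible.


V_q(n, t) = 15, q^n = 16384, Hamming bound = 1092, |C| = 521 ≤ bound (satisfied).

Step 1: Compute V_q(n, t) = Σ_{j=0}^1 C(n, j) (q−1)^j.
  j = 0: C(14,0)·(1)^0 = 1·1 = 1.
  j = 1: C(14,1)·(1)^1 = 14·1 = 14.
  V_q(n, t) = 1 + 14 = 15.
Step 2: q^n = 2^14 = 16384.
Step 3: Hamming bound ⌊q^n / V_q(n,t)⌋ = ⌊16384/15⌋ = 1092.
Step 4: Compare |C| = 521 to 1092: satisfied.
The claimed |C| lies below the Hamming bound.


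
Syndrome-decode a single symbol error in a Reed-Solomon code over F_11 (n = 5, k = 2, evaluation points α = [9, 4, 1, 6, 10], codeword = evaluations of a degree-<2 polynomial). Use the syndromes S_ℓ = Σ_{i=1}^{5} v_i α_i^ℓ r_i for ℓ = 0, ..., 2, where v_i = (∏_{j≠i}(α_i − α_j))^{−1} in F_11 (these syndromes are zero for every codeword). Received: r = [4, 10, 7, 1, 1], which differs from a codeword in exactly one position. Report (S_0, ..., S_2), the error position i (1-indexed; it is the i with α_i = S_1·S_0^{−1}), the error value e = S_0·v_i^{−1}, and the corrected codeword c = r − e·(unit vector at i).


S = (1, 10, 1), error at position 5, error magnitude e = 7, c = [4, 10, 7, 1, 5].

Step 1: column multipliers v_i = (∏_{j≠i}(α_i − α_j))^{−1} mod 11.
  i = 1 (α = 9): (9−4)(9−1)(9−6)(9−10) = 5·8·3·(−1) = −120 ≡ 1, so v_1 = 1^{−1} = 1 (mod 11).
  i = 2 (α = 4): (4−9)(4−1)(4−6)(4−10) = (−5)·3·(−2)·(−6) = −180 ≡ 7, so v_2 = 7^{−1} = 8 (mod 11).
  i = 3 (α = 1): (1−9)(1−4)(1−6)(1−10) = (−8)·(−3)·(−5)·(−9) = 1080 ≡ 2, so v_3 = 2^{−1} = 6 (mod 11).
  i = 4 (α = 6): (6−9)(6−4)(6−1)(6−10) = (−3)·2·5·(−4) = 120 ≡ 10, so v_4 = 10^{−1} = 10 (mod 11).
  i = 5 (α = 10): (10−9)(10−4)(10−1)(10−6) = 1·6·9·4 = 216 ≡ 7, so v_5 = 7^{−1} = 8 (mod 11).
  v = [1, 8, 6, 10, 8].
Step 2: syndromes of r = [4, 10, 7, 1, 1] (all sums mod 11).
  S_0 = Σ v_i r_i = 1·4 + 8·10 + 6·7 + 10·1 + 8·1 = 144 ≡ 1.
  S_1 = Σ v_i α_i r_i = 1·9·4 + 8·4·10 + 6·1·7 + 10·6·1 + 8·10·1 = 538 ≡ 10.
  α_i^2 mod 11 = [4, 5, 1, 3, 1].
  S_2 = Σ v_i α_i^2 r_i = 1·4·4 + 8·5·10 + 6·1·7 + 10·3·1 + 8·1·1 = 496 ≡ 1.
  S = (1, 10, 1) ≠ 0, so r is not a codeword (an error is present).
Step 3: locate the error. For a single error e at position i, S_ℓ = v_i·e·α_i^ℓ, so α_err = S_1/S_0.
  S_0^{−1} = 1^{−1} = 1 (mod 11), so α_err = 10·1 = 10 ≡ 10 = α_5. Error position i = 5.
  Consistency check: S_2/S_1 = 1·10 = 10 ≡ 10 = α_err ✓ (single-error assumption holds).
Step 4: error magnitude e = S_0/v_5 = S_0·∏_{j≠5}(α_5 − α_j) = 1·7 = 7 ≡ 7 (mod 11).
Step 5: correct position 5: c_5 = r_5 − e = 1 − 7 ≡ 5 (mod 11). Hence c = [4, 10, 7, 1, 5].
  Check: interpolating c through the α_i gives m(x) = 6 + 1·x (degree < 2) with m(α_i) = c_i for every i, so c is indeed a codeword.


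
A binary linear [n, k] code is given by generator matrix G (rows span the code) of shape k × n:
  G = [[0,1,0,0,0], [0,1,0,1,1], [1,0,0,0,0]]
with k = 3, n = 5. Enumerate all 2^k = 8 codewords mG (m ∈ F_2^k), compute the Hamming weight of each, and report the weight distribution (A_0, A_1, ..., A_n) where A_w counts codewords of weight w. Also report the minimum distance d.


Weight distribution: A_0 = 1, A_1 = 2, A_2 = 2, A_3 = 2, A_4 = 1. Minimum distance d = 1.

Enumerate all 2^3 = 8 messages m ∈ F_2^3.
For each, compute codeword c = mG in F_2^5, then tally its weight.
  m = 000 → c = 00000, weight = 0.
  m = 100 → c = 01000, weight = 1.
  m = 010 → c = 01011, weight = 3.
  m = 110 → c = 00011, weight = 2.
  m = 001 → c = 10000, weight = 1.
  m = 101 → c = 11000, weight = 2.
  m = 011 → c = 11011, weight = 4.
  m = 111 → c = 10011, weight = 3.
Tally weights:
  weight 0: 1 codewords.
  weight 1: 2 codewords.
  weight 2: 2 codewords.
  weight 3: 2 codewords.
  weight 4: 1 codewords.
Minimum distance d = smallest w > 0 with A_w > 0 = 1.
Sanity: Σ A_w = 8 = 2^3 = 8 ✓.


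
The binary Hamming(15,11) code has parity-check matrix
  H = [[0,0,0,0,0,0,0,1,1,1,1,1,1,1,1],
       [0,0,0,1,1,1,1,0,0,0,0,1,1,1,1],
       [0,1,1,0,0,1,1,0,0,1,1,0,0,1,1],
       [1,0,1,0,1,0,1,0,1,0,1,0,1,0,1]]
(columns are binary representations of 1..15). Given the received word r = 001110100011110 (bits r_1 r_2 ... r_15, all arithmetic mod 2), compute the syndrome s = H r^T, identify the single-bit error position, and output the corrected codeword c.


s = (0, 0, 0, 1)^T, error position = 1, corrected codeword c = 101110100011110

Compute s = H r^T mod 2 one row at a time:
  s_1 = 0 + 0 + 0 + 1 + 1 + 1 + 1 + 0 = 4 ≡ 0 (mod 2).
  s_2 = 1 + 1 + 0 + 1 + 1 + 1 + 1 + 0 = 6 ≡ 0 (mod 2).
  s_3 = 0 + 1 + 0 + 1 + 0 + 1 + 1 + 0 = 4 ≡ 0 (mod 2).
  s_4 = 0 + 1 + 1 + 1 + 0 + 1 + 1 + 0 = 5 ≡ 1 (mod 2).
s = (0, 0, 0, 1)^T — this equals column 1 of H (binary 0001), so error is at position 1.
Correct: flip bit 1 of r = 001110100011110 to get c = 101110100011110.


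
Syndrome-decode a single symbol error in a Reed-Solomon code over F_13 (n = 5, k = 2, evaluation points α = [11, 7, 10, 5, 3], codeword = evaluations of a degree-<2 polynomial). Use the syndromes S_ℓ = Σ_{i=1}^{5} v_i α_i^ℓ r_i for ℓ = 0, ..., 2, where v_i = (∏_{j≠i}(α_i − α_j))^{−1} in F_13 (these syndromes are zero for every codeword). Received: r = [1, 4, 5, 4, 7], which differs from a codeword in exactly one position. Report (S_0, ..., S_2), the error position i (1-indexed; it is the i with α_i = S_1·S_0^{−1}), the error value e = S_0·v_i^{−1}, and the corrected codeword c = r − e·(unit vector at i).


S = (7, 9, 6), error at position 4, error magnitude e = 5, c = [1, 4, 5, 12, 7].

Step 1: column multipliers v_i = (∏_{j≠i}(α_i − α_j))^{−1} mod 13.
  i = 1 (α = 11): (11−7)(11−10)(11−5)(11−3) = 4·1·6·8 = 192 ≡ 10, so v_1 = 10^{−1} = 4 (mod 13).
  i = 2 (α = 7): (7−11)(7−10)(7−5)(7−3) = (−4)·(−3)·2·4 = 96 ≡ 5, so v_2 = 5^{−1} = 8 (mod 13).
  i = 3 (α = 10): (10−11)(10−7)(10−5)(10−3) = (−1)·3·5·7 = −105 ≡ 12, so v_3 = 12^{−1} = 12 (mod 13).
  i = 4 (α = 5): (5−11)(5−7)(5−10)(5−3) = (−6)·(−2)·(−5)·2 = −120 ≡ 10, so v_4 = 10^{−1} = 4 (mod 13).
  i = 5 (α = 3): (3−11)(3−7)(3−10)(3−5) = (−8)·(−4)·(−7)·(−2) = 448 ≡ 6, so v_5 = 6^{−1} = 11 (mod 13).
  v = [4, 8, 12, 4, 11].
Step 2: syndromes of r = [1, 4, 5, 4, 7] (all sums mod 13).
  S_0 = Σ v_i r_i = 4·1 + 8·4 + 12·5 + 4·4 + 11·7 = 189 ≡ 7.
  S_1 = Σ v_i α_i r_i = 4·11·1 + 8·7·4 + 12·10·5 + 4·5·4 + 11·3·7 = 1179 ≡ 9.
  α_i^2 mod 13 = [4, 10, 9, 12, 9].
  S_2 = Σ v_i α_i^2 r_i = 4·4·1 + 8·10·4 + 12·9·5 + 4·12·4 + 11·9·7 = 1761 ≡ 6.
  S = (7, 9, 6) ≠ 0, so r is not a codeword (an error is present).
Step 3: locate the error. For a single error e at position i, S_ℓ = v_i·e·α_i^ℓ, so α_err = S_1/S_0.
  S_0^{−1} = 7^{−1} = 2 (mod 13), so α_err = 9·2 = 18 ≡ 5 = α_4. Error position i = 4.
  Consistency check: S_2/S_1 = 6·3 = 18 ≡ 5 = α_err ✓ (single-error assumption holds).
Step 4: error magnitude e = S_0/v_4 = S_0·∏_{j≠4}(α_4 − α_j) = 7·10 = 70 ≡ 5 (mod 13).
Step 5: correct position 4: c_4 = r_4 − e = 4 − 5 ≡ 12 (mod 13). Hence c = [1, 4, 5, 12, 7].
  Check: interpolating c through the α_i gives m(x) = 6 + 9·x (degree < 2) with m(α_i) = c_i for every i, so c is indeed a codeword.


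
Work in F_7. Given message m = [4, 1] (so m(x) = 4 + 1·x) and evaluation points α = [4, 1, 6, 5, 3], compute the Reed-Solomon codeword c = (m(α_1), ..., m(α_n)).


c = [1, 5, 3, 2, 0]

Message polynomial: m(x) = 4 + 1·x (mod 7).
For each evaluation point α_i, compute m(α_i) mod 7:
  α_1 = 4: Horner steps 1 → 1, so m(4) = 1.
  α_2 = 1: Horner steps 1 → 5, so m(1) = 5.
  α_3 = 6: Horner steps 1 → 3, so m(6) = 3.
  α_4 = 5: Horner steps 1 → 2, so m(5) = 2.
  α_5 = 3: Horner steps 1 → 0, so m(3) = 0.
Codeword c = [1, 5, 3, 2, 0] ∈ F_7^5.


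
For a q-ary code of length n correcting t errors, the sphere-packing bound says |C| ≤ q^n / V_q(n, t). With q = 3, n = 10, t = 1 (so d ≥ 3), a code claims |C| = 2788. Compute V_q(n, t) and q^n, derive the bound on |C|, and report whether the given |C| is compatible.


V_q(n, t) = 21, q^n = 59049, Hamming bound = 2811, |C| = 2788 ≤ bound (satisfied).

Step 1: Compute V_q(n, t) = Σ_{j=0}^1 C(n, j) (q−1)^j.
  j = 0: C(10,0)·(2)^0 = 1·1 = 1.
  j = 1: C(10,1)·(2)^1 = 10·2 = 20.
  V_q(n, t) = 1 + 20 = 21.
Step 2: q^n = 3^10 = 59049.
Step 3: Hamming bound ⌊q^n / V_q(n,t)⌋ = ⌊59049/21⌋ = 2811.
Step 4: Compare |C| = 2788 to 2811: satisfied.
The claimed |C| lies below the Hamming bound.


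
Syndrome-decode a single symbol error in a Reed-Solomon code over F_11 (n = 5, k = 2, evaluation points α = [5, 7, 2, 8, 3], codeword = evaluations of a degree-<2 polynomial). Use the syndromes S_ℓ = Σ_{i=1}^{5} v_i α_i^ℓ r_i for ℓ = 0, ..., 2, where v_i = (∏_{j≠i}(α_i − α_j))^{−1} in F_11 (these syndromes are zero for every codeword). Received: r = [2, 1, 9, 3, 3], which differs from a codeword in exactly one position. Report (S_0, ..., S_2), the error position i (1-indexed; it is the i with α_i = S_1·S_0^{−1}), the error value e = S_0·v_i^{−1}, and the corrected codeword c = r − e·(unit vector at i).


S = (4, 10, 3), error at position 4, error magnitude e = 8, c = [2, 1, 9, 6, 3].

Step 1: column multipliers v_i = (∏_{j≠i}(α_i − α_j))^{−1} mod 11.
  i = 1 (α = 5): (5−7)(5−2)(5−8)(5−3) = (−2)·3·(−3)·2 = 36 ≡ 3, so v_1 = 3^{−1} = 4 (mod 11).
  i = 2 (α = 7): (7−5)(7−2)(7−8)(7−3) = 2·5·(−1)·4 = −40 ≡ 4, so v_2 = 4^{−1} = 3 (mod 11).
  i = 3 (α = 2): (2−5)(2−7)(2−8)(2−3) = (−3)·(−5)·(−6)·(−1) = 90 ≡ 2, so v_3 = 2^{−1} = 6 (mod 11).
  i = 4 (α = 8): (8−5)(8−7)(8−2)(8−3) = 3·1·6·5 = 90 ≡ 2, so v_4 = 2^{−1} = 6 (mod 11).
  i = 5 (α = 3): (3−5)(3−7)(3−2)(3−8) = (−2)·(−4)·1·(−5) = −40 ≡ 4, so v_5 = 4^{−1} = 3 (mod 11).
  v = [4, 3, 6, 6, 3].
Step 2: syndromes of r = [2, 1, 9, 3, 3] (all sums mod 11).
  S_0 = Σ v_i r_i = 4·2 + 3·1 + 6·9 + 6·3 + 3·3 = 92 ≡ 4.
  S_1 = Σ v_i α_i r_i = 4·5·2 + 3·7·1 + 6·2·9 + 6·8·3 + 3·3·3 = 340 ≡ 10.
  α_i^2 mod 11 = [3, 5, 4, 9, 9].
  S_2 = Σ v_i α_i^2 r_i = 4·3·2 + 3·5·1 + 6·4·9 + 6·9·3 + 3·9·3 = 498 ≡ 3.
  S = (4, 10, 3) ≠ 0, so r is not a codeword (an error is present).
Step 3: locate the error. For a single error e at position i, S_ℓ = v_i·e·α_i^ℓ, so α_err = S_1/S_0.
  S_0^{−1} = 4^{−1} = 3 (mod 11), so α_err = 10·3 = 30 ≡ 8 = α_4. Error position i = 4.
  Consistency check: S_2/S_1 = 3·10 = 30 ≡ 8 = α_err ✓ (single-error assumption holds).
Step 4: error magnitude e = S_0/v_4 = S_0·∏_{j≠4}(α_4 − α_j) = 4·2 = 8 ≡ 8 (mod 11).
Step 5: correct position 4: c_4 = r_4 − e = 3 − 8 ≡ 6 (mod 11). Hence c = [2, 1, 9, 6, 3].
  Check: interpolating c through the α_i gives m(x) = 10 + 5·x (degree < 2) with m(α_i) = c_i for every i, so c is indeed a codeword.


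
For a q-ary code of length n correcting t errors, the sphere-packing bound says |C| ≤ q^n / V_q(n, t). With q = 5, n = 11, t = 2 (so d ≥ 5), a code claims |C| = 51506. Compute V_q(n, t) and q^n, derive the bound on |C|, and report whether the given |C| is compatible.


V_q(n, t) = 925, q^n = 48828125, Hamming bound = 52787, |C| = 51506 ≤ bound (satisfied).

Step 1: Compute V_q(n, t) = Σ_{j=0}^2 C(n, j) (q−1)^j.
  j = 0: C(11,0)·(4)^0 = 1·1 = 1.
  j = 1: C(11,1)·(4)^1 = 11·4 = 44.
  j = 2: C(11,2)·(4)^2 = 55·16 = 880.
  V_q(n, t) = 1 + 44 + 880 = 925.
Step 2: q^n = 5^11 = 48828125.
Step 3: Hamming bound ⌊q^n / V_q(n,t)⌋ = ⌊48828125/925⌋ = 52787.
Step 4: Compare |C| = 51506 to 52787: satisfied.
The claimed |C| lies below the Hamming bound.


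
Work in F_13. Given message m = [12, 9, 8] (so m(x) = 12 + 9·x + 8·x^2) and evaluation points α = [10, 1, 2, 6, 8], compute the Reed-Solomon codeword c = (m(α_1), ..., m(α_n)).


c = [5, 3, 10, 3, 11]

Message polynomial: m(x) = 12 + 9·x + 8·x^2 (mod 13).
For each evaluation point α_i, compute m(α_i) mod 13:
  α_1 = 10: Horner steps 8 → 11 → 5, so m(10) = 5.
  α_2 = 1: Horner steps 8 → 4 → 3, so m(1) = 3.
  α_3 = 2: Horner steps 8 → 12 → 10, so m(2) = 10.
  α_4 = 6: Horner steps 8 → 5 → 3, so m(6) = 3.
  α_5 = 8: Horner steps 8 → 8 → 11, so m(8) = 11.
Codeword c = [5, 3, 10, 3, 11] ∈ F_13^5.


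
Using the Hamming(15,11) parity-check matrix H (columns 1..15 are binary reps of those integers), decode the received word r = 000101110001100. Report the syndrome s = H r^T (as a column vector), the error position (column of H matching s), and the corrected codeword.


s = (1, 1, 0, 0)^T, error position = 12, corrected codeword c = 000101110000100

Compute s = H r^T mod 2 one row at a time:
  s_1 = 1 + 0 + 0 + 0 + 1 + 1 + 0 + 0 = 3 ≡ 1 (mod 2).
  s_2 = 1 + 0 + 1 + 1 + 1 + 1 + 0 + 0 = 5 ≡ 1 (mod 2).
  s_3 = 0 + 0 + 1 + 1 + 0 + 0 + 0 + 0 = 2 ≡ 0 (mod 2).
  s_4 = 0 + 0 + 0 + 1 + 0 + 0 + 1 + 0 = 2 ≡ 0 (mod 2).
s = (1, 1, 0, 0)^T — this equals column 12 of H (binary 1100), so error is at position 12.
Correct: flip bit 12 of r = 000101110001100 to get c = 000101110000100.


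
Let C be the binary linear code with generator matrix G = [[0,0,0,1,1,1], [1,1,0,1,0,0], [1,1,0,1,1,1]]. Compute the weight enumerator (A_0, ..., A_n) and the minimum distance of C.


Weight distribution: A_0 = 1, A_1 = 1, A_2 = 2, A_3 = 2, A_4 = 1, A_5 = 1. Minimum distance d = 1.

Enumerate all 2^3 = 8 messages m ∈ F_2^3.
For each, compute codeword c = mG in F_2^6, then tally its weight.
  m = 000 → c = 000000, weight = 0.
  m = 100 → c = 000111, weight = 3.
  m = 010 → c = 110100, weight = 3.
  m = 110 → c = 110011, weight = 4.
  m = 001 → c = 110111, weight = 5.
  m = 101 → c = 110000, weight = 2.
  m = 011 → c = 000011, weight = 2.
  m = 111 → c = 000100, weight = 1.
Tally weights:
  weight 0: 1 codewords.
  weight 1: 1 codewords.
  weight 2: 2 codewords.
  weight 3: 2 codewords.
  weight 4: 1 codewords.
  weight 5: 1 codewords.
Minimum distance d = smallest w > 0 with A_w > 0 = 1.
Sanity: Σ A_w = 8 = 2^3 = 8 ✓.


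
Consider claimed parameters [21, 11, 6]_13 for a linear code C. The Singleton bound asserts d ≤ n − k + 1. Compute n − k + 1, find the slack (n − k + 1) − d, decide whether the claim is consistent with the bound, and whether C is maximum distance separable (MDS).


Singleton RHS = n − k + 1 = 11, slack = 5, bound satisfied, not MDS.

Singleton bound: d ≤ n − k + 1.
Here n = 21, k = 11, so n − k + 1 = 11.
Given d = 6, check d ≤ 11: YES.
Slack = (n − k + 1) − d = 5.
The code is NOT MDS (slack = 5 > 0).
Description: the claimed parameters are [21, 11, 6]_13; such a code would be non-MDS.


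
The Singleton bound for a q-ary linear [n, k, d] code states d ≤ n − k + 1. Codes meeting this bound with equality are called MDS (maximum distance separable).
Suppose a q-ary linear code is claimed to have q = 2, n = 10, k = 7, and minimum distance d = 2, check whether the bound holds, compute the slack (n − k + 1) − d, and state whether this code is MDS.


Singleton RHS = n − k + 1 = 4, slack = 2, bound satisfied, not MDS.

Singleton bound: d ≤ n − k + 1.
Here n = 10, k = 7, so n − k + 1 = 4.
Given d = 2, check d ≤ 4: YES.
Slack = (n − k + 1) − d = 2.
The code is NOT MDS (slack = 2 > 0).
Description: the claimed parameters are [10, 7, 2]_2; such a code would be non-MDS.


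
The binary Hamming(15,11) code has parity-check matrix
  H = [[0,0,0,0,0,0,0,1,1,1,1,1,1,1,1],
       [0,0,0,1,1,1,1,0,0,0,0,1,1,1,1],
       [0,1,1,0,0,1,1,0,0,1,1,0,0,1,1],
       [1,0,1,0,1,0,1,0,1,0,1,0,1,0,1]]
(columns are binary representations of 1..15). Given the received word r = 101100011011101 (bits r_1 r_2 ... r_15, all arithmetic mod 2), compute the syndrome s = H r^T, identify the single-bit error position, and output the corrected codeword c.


s = (0, 0, 1, 0)^T, error position = 2, corrected codeword c = 111100011011101

Compute s = H r^T mod 2 one row at a time:
  s_1 = 1 + 1 + 0 + 1 + 1 + 1 + 0 + 1 = 6 ≡ 0 (mod 2).
  s_2 = 1 + 0 + 0 + 0 + 1 + 1 + 0 + 1 = 4 ≡ 0 (mod 2).
  s_3 = 0 + 1 + 0 + 0 + 0 + 1 + 0 + 1 = 3 ≡ 1 (mod 2).
  s_4 = 1 + 1 + 0 + 0 + 1 + 1 + 1 + 1 = 6 ≡ 0 (mod 2).
s = (0, 0, 1, 0)^T — this equals column 2 of H (binary 0010), so error is at position 2.
Correct: flip bit 2 of r = 101100011011101 to get c = 111100011011101.


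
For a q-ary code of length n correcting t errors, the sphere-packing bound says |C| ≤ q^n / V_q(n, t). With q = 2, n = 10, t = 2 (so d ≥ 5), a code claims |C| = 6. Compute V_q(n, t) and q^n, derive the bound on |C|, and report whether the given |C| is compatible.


V_q(n, t) = 56, q^n = 1024, Hamming bound = 18, |C| = 6 ≤ bound (satisfied).

Step 1: Compute V_q(n, t) = Σ_{j=0}^2 C(n, j) (q−1)^j.
  j = 0: C(10,0)·(1)^0 = 1·1 = 1.
  j = 1: C(10,1)·(1)^1 = 10·1 = 10.
  j = 2: C(10,2)·(1)^2 = 45·1 = 45.
  V_q(n, t) = 1 + 10 + 45 = 56.
Step 2: q^n = 2^10 = 1024.
Step 3: Hamming bound ⌊q^n / V_q(n,t)⌋ = ⌊1024/56⌋ = 18.
Step 4: Compare |C| = 6 to 18: satisfied.
The claimed |C| lies below the Hamming bound.


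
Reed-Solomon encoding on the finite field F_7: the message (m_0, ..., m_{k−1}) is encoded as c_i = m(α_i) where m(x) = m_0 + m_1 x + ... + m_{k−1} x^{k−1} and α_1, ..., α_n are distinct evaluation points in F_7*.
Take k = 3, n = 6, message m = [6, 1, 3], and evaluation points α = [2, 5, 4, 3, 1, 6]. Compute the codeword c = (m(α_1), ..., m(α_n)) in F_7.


c = [6, 2, 2, 1, 3, 1]

Message polynomial: m(x) = 6 + 1·x + 3·x^2 (mod 7).
For each evaluation point α_i, compute m(α_i) mod 7:
  α_1 = 2: Horner steps 3 → 0 → 6, so m(2) = 6.
  α_2 = 5: Horner steps 3 → 2 → 2, so m(5) = 2.
  α_3 = 4: Horner steps 3 → 6 → 2, so m(4) = 2.
  α_4 = 3: Horner steps 3 → 3 → 1, so m(3) = 1.
  α_5 = 1: Horner steps 3 → 4 → 3, so m(1) = 3.
  α_6 = 6: Horner steps 3 → 5 → 1, so m(6) = 1.
Codeword c = [6, 2, 2, 1, 3, 1] ∈ F_7^6.


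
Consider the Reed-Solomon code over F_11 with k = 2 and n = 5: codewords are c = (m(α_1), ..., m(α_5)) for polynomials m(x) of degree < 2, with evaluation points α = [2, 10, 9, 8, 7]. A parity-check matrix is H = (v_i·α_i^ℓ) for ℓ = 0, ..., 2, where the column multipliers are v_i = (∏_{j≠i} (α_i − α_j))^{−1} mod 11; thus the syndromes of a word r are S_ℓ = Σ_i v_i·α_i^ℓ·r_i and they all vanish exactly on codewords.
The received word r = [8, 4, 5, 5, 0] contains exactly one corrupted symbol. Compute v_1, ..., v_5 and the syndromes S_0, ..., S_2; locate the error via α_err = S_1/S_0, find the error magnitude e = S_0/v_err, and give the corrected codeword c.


S = (9, 4, 3), error at position 3, error magnitude e = 6, c = [8, 4, 10, 5, 0].

Step 1: column multipliers v_i = (∏_{j≠i}(α_i − α_j))^{−1} mod 11.
  i = 1 (α = 2): (2−10)(2−9)(2−8)(2−7) = (−8)·(−7)·(−6)·(−5) = 1680 ≡ 8, so v_1 = 8^{−1} = 7 (mod 11).
  i = 2 (α = 10): (10−2)(10−9)(10−8)(10−7) = 8·1·2·3 = 48 ≡ 4, so v_2 = 4^{−1} = 3 (mod 11).
  i = 3 (α = 9): (9−2)(9−10)(9−8)(9−7) = 7·(−1)·1·2 = −14 ≡ 8, so v_3 = 8^{−1} = 7 (mod 11).
  i = 4 (α = 8): (8−2)(8−10)(8−9)(8−7) = 6·(−2)·(−1)·1 = 12 ≡ 1, so v_4 = 1^{−1} = 1 (mod 11).
  i = 5 (α = 7): (7−2)(7−10)(7−9)(7−8) = 5·(−3)·(−2)·(−1) = −30 ≡ 3, so v_5 = 3^{−1} = 4 (mod 11).
  v = [7, 3, 7, 1, 4].
Step 2: syndromes of r = [8, 4, 5, 5, 0] (all sums mod 11).
  S_0 = Σ v_i r_i = 7·8 + 3·4 + 7·5 + 1·5 + 4·0 = 108 ≡ 9.
  S_1 = Σ v_i α_i r_i = 7·2·8 + 3·10·4 + 7·9·5 + 1·8·5 + 4·7·0 = 587 ≡ 4.
  α_i^2 mod 11 = [4, 1, 4, 9, 5].
  S_2 = Σ v_i α_i^2 r_i = 7·4·8 + 3·1·4 + 7·4·5 + 1·9·5 + 4·5·0 = 421 ≡ 3.
  S = (9, 4, 3) ≠ 0, so r is not a codeword (an error is present).
Step 3: locate the error. For a single error e at position i, S_ℓ = v_i·e·α_i^ℓ, so α_err = S_1/S_0.
  S_0^{−1} = 9^{−1} = 5 (mod 11), so α_err = 4·5 = 20 ≡ 9 = α_3. Error position i = 3.
  Consistency check: S_2/S_1 = 3·3 = 9 ≡ 9 = α_err ✓ (single-error assumption holds).
Step 4: error magnitude e = S_0/v_3 = S_0·∏_{j≠3}(α_3 − α_j) = 9·8 = 72 ≡ 6 (mod 11).
Step 5: correct position 3: c_3 = r_3 − e = 5 − 6 ≡ 10 (mod 11). Hence c = [8, 4, 10, 5, 0].
  Check: interpolating c through the α_i gives m(x) = 9 + 5·x (degree < 2) with m(α_i) = c_i for every i, so c is indeed a codeword.
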